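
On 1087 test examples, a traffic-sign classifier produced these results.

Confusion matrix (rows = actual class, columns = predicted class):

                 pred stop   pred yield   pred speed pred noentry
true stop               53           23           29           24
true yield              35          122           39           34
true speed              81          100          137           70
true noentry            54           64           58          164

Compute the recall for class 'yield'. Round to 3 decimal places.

0.530

recall = TP/(TP+FN).
yield: TP=122, FN=35+39+34=108 → 122/230 = 0.5304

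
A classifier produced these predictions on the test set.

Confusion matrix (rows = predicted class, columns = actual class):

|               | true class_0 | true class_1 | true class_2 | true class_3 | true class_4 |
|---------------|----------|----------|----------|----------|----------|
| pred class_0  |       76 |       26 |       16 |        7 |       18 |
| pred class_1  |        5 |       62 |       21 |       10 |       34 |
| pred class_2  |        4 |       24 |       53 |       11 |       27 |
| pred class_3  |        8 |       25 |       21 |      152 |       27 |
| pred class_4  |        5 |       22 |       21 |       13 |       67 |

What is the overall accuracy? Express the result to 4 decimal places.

Accuracy = trace / total = (76+62+53+152+67=410) / 755 = 410/755 = 0.5430

0.5430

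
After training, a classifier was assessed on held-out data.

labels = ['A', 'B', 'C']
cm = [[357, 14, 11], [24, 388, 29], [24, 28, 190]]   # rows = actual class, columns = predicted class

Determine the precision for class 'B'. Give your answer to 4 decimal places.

0.9023

precision = TP/(TP+FP).
B: TP=388, FP=14+28=42 → 388/430 = 0.90233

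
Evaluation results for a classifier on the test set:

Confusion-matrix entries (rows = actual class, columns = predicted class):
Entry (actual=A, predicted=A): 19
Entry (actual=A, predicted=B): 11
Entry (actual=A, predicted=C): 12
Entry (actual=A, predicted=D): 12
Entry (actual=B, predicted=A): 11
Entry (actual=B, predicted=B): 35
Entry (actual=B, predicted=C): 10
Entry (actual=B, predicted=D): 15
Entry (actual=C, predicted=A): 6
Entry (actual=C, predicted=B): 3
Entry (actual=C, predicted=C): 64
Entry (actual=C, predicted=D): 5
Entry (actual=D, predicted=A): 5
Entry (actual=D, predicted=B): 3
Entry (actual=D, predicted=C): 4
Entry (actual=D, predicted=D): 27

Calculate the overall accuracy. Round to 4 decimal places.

0.5992

Accuracy = trace / total = (19+35+64+27=145) / 242 = 145/242 = 0.5992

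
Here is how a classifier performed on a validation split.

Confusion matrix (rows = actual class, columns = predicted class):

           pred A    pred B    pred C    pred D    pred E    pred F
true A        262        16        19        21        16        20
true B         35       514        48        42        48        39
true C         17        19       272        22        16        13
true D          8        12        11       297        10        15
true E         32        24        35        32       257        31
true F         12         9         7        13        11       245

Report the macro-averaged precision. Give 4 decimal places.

0.7272

Per-class precision (TP/(TP+FP)):
  A: TP=262, FP=35+17+8+32+12=104 → 262/366 = 0.71585
  B: TP=514, FP=16+19+12+24+9=80 → 514/594 = 0.86532
  C: TP=272, FP=19+48+11+35+7=120 → 272/392 = 0.69388
  D: TP=297, FP=21+42+22+32+13=130 → 297/427 = 0.69555
  E: TP=257, FP=16+48+16+10+11=101 → 257/358 = 0.71788
  F: TP=245, FP=20+39+13+15+31=118 → 245/363 = 0.67493
Macro-precision = mean = (0.71585 + 0.86532 + 0.69388 + 0.69555 + 0.71788 + 0.67493) / 6 = 0.7272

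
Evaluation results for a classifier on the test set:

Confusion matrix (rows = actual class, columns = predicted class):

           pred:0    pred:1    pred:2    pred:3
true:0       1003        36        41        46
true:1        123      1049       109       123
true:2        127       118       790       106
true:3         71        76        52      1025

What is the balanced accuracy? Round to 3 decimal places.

0.792

Balanced accuracy = mean of per-class recall.
  0: recall = 1003/1126 = 0.8908
  1: recall = 1049/1404 = 0.7472
  2: recall = 790/1141 = 0.6924
  3: recall = 1025/1224 = 0.8374
Mean = (0.8908 + 0.7472 + 0.6924 + 0.8374) / 4 = 0.792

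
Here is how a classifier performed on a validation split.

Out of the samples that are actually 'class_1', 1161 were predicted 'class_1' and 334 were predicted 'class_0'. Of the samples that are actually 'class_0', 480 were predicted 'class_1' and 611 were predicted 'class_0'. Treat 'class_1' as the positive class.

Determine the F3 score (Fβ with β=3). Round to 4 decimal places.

Fβ = (1+β²)·TP / ((1+β²)·TP + β²·FN + FP), with β²=9
= 10·1161 / (10·1161 + 9·334 + 480) = 0.7691

0.7691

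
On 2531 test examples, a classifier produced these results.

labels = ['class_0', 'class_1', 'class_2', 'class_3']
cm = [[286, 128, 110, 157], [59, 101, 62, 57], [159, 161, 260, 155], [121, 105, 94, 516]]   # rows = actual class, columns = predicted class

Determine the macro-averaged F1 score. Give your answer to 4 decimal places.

Per-class F1 score (2·TP/(2·TP+FP+FN)):
  class_0: TP=286, FP=59+159+121=339, FN=128+110+157=395 → 572/1306 = 0.43798
  class_1: TP=101, FP=128+161+105=394, FN=59+62+57=178 → 202/774 = 0.26098
  class_2: TP=260, FP=110+62+94=266, FN=159+161+155=475 → 520/1261 = 0.41237
  class_3: TP=516, FP=157+57+155=369, FN=121+105+94=320 → 1032/1721 = 0.59965
Macro-F1 score = mean = (0.43798 + 0.26098 + 0.41237 + 0.59965) / 4 = 0.4277

0.4277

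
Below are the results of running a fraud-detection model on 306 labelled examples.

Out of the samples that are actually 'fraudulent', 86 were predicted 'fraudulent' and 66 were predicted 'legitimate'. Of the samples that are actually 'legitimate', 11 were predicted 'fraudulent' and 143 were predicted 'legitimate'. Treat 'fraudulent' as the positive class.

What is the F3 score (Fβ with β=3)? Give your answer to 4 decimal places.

0.5870

Fβ = (1+β²)·TP / ((1+β²)·TP + β²·FN + FP), with β²=9
= 10·86 / (10·86 + 9·66 + 11) = 0.5870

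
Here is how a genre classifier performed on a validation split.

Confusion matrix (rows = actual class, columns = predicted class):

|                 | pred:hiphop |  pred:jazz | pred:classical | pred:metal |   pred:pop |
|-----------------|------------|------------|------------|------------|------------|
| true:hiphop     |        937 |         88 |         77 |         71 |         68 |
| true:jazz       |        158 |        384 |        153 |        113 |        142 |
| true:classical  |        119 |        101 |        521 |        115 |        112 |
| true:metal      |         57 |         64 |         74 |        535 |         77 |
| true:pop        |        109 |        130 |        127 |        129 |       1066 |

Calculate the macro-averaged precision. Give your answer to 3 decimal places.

0.602

Per-class precision (TP/(TP+FP)):
  hiphop: TP=937, FP=158+119+57+109=443 → 937/1380 = 0.6790
  jazz: TP=384, FP=88+101+64+130=383 → 384/767 = 0.5007
  classical: TP=521, FP=77+153+74+127=431 → 521/952 = 0.5473
  metal: TP=535, FP=71+113+115+129=428 → 535/963 = 0.5556
  pop: TP=1066, FP=68+142+112+77=399 → 1066/1465 = 0.7276
Macro-precision = mean = (0.6790 + 0.5007 + 0.5473 + 0.5556 + 0.7276) / 5 = 0.602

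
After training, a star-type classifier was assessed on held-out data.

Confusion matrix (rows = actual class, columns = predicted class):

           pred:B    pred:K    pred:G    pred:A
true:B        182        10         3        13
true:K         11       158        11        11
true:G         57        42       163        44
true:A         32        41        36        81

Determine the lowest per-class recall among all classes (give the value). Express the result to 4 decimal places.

0.4263

Per-class recall (TP/(TP+FN)):
  B: TP=182, FN=10+3+13=26 → 182/208 = 0.87500
  K: TP=158, FN=11+11+11=33 → 158/191 = 0.82723
  G: TP=163, FN=57+42+44=143 → 163/306 = 0.53268
  A: TP=81, FN=32+41+36=109 → 81/190 = 0.42632
Lowest is class 'A' with recall = 0.4263.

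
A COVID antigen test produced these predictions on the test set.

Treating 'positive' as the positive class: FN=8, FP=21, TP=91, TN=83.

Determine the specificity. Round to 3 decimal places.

Specificity = TN/(TN+FP) = 83/(83+21) = 0.798

0.798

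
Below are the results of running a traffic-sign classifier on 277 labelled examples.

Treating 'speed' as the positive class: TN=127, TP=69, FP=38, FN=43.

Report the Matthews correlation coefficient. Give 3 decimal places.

0.389

MCC = (TP·TN − FP·FN) / √((TP+FP)(TP+FN)(TN+FP)(TN+FN))
Numerator = 69·127 − 38·43 = 7129
Denominator = √(107·112·165·170) = √336151200 = 18334.4266
MCC = 7129 / 18334.4266 = 0.389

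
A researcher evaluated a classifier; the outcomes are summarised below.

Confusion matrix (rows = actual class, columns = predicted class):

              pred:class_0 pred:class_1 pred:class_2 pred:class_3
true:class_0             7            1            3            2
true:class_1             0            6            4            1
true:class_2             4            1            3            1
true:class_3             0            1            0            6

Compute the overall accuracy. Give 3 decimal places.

Accuracy = trace / total = (7+6+3+6=22) / 40 = 22/40 = 0.550

0.550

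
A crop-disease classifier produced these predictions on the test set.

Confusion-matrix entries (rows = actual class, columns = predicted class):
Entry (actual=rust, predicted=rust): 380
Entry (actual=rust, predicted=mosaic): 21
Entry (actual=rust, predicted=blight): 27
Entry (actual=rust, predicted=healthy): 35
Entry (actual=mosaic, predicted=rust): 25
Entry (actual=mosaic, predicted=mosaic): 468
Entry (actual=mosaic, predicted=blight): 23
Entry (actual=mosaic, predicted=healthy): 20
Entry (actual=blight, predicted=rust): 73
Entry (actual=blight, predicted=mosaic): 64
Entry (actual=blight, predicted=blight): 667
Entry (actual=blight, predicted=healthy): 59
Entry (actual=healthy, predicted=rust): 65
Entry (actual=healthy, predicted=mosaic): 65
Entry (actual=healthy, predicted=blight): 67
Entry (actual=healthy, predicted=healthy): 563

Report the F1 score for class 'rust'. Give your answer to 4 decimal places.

Take TP from the diagonal, FP from the rest of the 'rust' prediction marginal, FN from the rest of the 'rust' actual marginal.
F1 score = 2·TP/(2·TP+FP+FN).
rust: TP=380, FP=25+73+65=163, FN=21+27+35=83 → 760/1006 = 0.75547

0.7555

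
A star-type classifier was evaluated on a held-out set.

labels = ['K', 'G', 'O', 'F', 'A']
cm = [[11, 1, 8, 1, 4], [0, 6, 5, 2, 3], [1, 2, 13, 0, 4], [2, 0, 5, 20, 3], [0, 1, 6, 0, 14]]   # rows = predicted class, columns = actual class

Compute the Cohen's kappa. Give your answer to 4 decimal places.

0.4633

Observed agreement pₒ = trace/N = 64/112 = 0.57143
Expected agreement pₑ = Σ (rowᵢ·colᵢ)/N² = (14·25 + 10·16 + 37·20 + 23·30 + 28·21)/112² = 0.20153
κ = (pₒ − pₑ)/(1 − pₑ) = (0.57143 − 0.20153)/(1 − 0.20153) = 0.4633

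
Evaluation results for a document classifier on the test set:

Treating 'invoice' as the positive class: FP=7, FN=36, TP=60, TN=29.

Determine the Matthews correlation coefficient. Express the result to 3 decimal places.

0.384

MCC = (TP·TN − FP·FN) / √((TP+FP)(TP+FN)(TN+FP)(TN+FN))
Numerator = 60·29 − 7·36 = 1488
Denominator = √(67·96·36·65) = √15050880 = 3879.5464
MCC = 1488 / 3879.5464 = 0.384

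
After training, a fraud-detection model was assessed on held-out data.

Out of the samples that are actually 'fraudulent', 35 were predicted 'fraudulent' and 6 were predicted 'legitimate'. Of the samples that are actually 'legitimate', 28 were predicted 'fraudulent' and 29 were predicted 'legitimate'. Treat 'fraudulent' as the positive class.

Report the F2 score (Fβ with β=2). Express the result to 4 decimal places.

Fβ = (1+β²)·TP / ((1+β²)·TP + β²·FN + FP), with β²=4
= 5·35 / (5·35 + 4·6 + 28) = 0.7709

0.7709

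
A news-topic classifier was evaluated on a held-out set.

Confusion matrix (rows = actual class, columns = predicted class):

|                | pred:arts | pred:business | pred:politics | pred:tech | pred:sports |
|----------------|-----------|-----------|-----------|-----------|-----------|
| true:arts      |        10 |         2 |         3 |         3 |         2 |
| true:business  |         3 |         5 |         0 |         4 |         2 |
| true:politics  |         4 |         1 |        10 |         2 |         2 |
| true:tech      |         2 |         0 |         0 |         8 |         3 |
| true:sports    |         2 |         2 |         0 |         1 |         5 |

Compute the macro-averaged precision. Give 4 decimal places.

0.5094

Per-class precision (TP/(TP+FP)):
  arts: TP=10, FP=3+4+2+2=11 → 10/21 = 0.47619
  business: TP=5, FP=2+1+0+2=5 → 5/10 = 0.50000
  politics: TP=10, FP=3+0+0+0=3 → 10/13 = 0.76923
  tech: TP=8, FP=3+4+2+1=10 → 8/18 = 0.44444
  sports: TP=5, FP=2+2+2+3=9 → 5/14 = 0.35714
Macro-precision = mean = (0.47619 + 0.50000 + 0.76923 + 0.44444 + 0.35714) / 5 = 0.5094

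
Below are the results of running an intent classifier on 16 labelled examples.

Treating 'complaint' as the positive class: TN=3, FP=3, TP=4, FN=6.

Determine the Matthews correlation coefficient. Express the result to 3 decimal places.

MCC = (TP·TN − FP·FN) / √((TP+FP)(TP+FN)(TN+FP)(TN+FN))
Numerator = 4·3 − 3·6 = -6
Denominator = √(7·10·6·9) = √3780 = 61.4817
MCC = -6 / 61.4817 = -0.098

-0.098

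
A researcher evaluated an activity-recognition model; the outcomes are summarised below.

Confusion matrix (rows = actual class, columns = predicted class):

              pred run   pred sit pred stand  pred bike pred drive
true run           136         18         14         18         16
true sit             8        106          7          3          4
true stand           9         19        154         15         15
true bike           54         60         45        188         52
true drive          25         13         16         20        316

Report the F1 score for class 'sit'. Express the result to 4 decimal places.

One-vs-rest for 'sit': TP = diagonal; FP = other classes predicted 'sit'; FN = 'sit' predicted as other.
F1 score = 2·TP/(2·TP+FP+FN).
sit: TP=106, FP=18+19+60+13=110, FN=8+7+3+4=22 → 212/344 = 0.61628

0.6163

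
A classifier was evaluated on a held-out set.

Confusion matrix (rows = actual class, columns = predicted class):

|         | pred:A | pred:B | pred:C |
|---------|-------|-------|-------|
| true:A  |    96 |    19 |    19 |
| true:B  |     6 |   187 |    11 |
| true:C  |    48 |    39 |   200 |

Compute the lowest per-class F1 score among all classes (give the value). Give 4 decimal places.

Per-class F1 score (2·TP/(2·TP+FP+FN)):
  A: TP=96, FP=6+48=54, FN=19+19=38 → 192/284 = 0.67606
  B: TP=187, FP=19+39=58, FN=6+11=17 → 374/449 = 0.83296
  C: TP=200, FP=19+11=30, FN=48+39=87 → 400/517 = 0.77369
Lowest is class 'A' with F1 score = 0.6761.

0.6761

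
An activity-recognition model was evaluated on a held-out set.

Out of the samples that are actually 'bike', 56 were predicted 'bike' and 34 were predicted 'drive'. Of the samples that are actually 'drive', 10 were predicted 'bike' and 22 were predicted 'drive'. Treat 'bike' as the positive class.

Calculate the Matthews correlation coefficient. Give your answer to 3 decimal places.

0.273

MCC = (TP·TN − FP·FN) / √((TP+FP)(TP+FN)(TN+FP)(TN+FN))
Numerator = 56·22 − 10·34 = 892
Denominator = √(66·90·32·56) = √10644480 = 3262.5879
MCC = 892 / 3262.5879 = 0.273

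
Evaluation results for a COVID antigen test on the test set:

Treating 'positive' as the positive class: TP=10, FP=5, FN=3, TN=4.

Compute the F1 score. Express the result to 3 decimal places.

0.714

Precision = TP/(TP+FP) = 10/15 = 0.6667
Recall = TP/(TP+FN) = 10/13 = 0.7692
F1 = 2·TP/(2·TP+FP+FN) = 20/28 = 0.714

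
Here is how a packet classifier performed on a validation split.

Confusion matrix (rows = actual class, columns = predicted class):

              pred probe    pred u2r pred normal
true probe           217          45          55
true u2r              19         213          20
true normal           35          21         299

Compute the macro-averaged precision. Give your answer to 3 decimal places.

Per-class precision (TP/(TP+FP)):
  probe: TP=217, FP=19+35=54 → 217/271 = 0.8007
  u2r: TP=213, FP=45+21=66 → 213/279 = 0.7634
  normal: TP=299, FP=55+20=75 → 299/374 = 0.7995
Macro-precision = mean = (0.8007 + 0.7634 + 0.7995) / 3 = 0.788

0.788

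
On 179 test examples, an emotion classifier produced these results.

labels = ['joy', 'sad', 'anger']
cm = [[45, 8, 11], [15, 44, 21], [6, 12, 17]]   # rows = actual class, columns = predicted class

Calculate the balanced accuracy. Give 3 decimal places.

Balanced accuracy = mean of per-class recall.
  joy: recall = 45/64 = 0.7031
  sad: recall = 44/80 = 0.5500
  anger: recall = 17/35 = 0.4857
Mean = (0.7031 + 0.5500 + 0.4857) / 3 = 0.580

0.580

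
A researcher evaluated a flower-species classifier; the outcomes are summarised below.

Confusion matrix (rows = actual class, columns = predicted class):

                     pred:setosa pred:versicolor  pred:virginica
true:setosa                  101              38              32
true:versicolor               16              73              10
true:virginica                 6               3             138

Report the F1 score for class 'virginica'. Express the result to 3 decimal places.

One-vs-rest for 'virginica': TP = diagonal; FP = other classes predicted 'virginica'; FN = 'virginica' predicted as other.
F1 score = 2·TP/(2·TP+FP+FN).
virginica: TP=138, FP=32+10=42, FN=6+3=9 → 276/327 = 0.8440

0.844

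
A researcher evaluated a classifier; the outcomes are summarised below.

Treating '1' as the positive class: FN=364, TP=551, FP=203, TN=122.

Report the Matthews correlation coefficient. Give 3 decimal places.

-0.020

MCC = (TP·TN − FP·FN) / √((TP+FP)(TP+FN)(TN+FP)(TN+FN))
Numerator = 551·122 − 203·364 = -6670
Denominator = √(754·915·325·486) = √108971284500 = 330107.9891
MCC = -6670 / 330107.9891 = -0.020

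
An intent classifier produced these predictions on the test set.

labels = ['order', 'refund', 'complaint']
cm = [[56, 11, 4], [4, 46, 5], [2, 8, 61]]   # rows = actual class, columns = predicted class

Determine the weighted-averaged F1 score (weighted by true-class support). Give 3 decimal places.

0.829

Per-class F1 score (2·TP/(2·TP+FP+FN)):
  order: TP=56, FP=4+2=6, FN=11+4=15 → 112/133 = 0.8421
  refund: TP=46, FP=11+8=19, FN=4+5=9 → 92/120 = 0.7667
  complaint: TP=61, FP=4+5=9, FN=2+8=10 → 122/141 = 0.8652
Weighted-F1 score = Σ (supportᵢ/N)·F1 scoreᵢ with N=197: (71/197)·0.8421 + (55/197)·0.7667 + (71/197)·0.8652 = 0.829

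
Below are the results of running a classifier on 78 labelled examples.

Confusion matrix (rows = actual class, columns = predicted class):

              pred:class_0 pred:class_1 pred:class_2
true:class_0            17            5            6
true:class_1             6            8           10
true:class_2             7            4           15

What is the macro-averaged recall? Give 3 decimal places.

Per-class recall (TP/(TP+FN)):
  class_0: TP=17, FN=5+6=11 → 17/28 = 0.6071
  class_1: TP=8, FN=6+10=16 → 8/24 = 0.3333
  class_2: TP=15, FN=7+4=11 → 15/26 = 0.5769
Macro-recall = mean = (0.6071 + 0.3333 + 0.5769) / 3 = 0.506

0.506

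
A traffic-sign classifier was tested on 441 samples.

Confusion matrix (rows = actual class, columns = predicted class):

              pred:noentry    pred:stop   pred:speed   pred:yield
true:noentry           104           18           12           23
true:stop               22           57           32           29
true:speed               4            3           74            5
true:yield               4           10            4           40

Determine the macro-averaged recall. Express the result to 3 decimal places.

0.655

Per-class recall (TP/(TP+FN)):
  noentry: TP=104, FN=18+12+23=53 → 104/157 = 0.6624
  stop: TP=57, FN=22+32+29=83 → 57/140 = 0.4071
  speed: TP=74, FN=4+3+5=12 → 74/86 = 0.8605
  yield: TP=40, FN=4+10+4=18 → 40/58 = 0.6897
Macro-recall = mean = (0.6624 + 0.4071 + 0.8605 + 0.6897) / 4 = 0.655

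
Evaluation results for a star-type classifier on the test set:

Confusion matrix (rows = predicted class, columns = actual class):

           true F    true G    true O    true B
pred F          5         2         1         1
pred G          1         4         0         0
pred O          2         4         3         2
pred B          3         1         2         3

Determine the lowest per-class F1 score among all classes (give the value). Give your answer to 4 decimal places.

0.3529

Per-class F1 score (2·TP/(2·TP+FP+FN)):
  F: TP=5, FP=2+1+1=4, FN=1+2+3=6 → 10/20 = 0.50000
  G: TP=4, FP=1+0+0=1, FN=2+4+1=7 → 8/16 = 0.50000
  O: TP=3, FP=2+4+2=8, FN=1+0+2=3 → 6/17 = 0.35294
  B: TP=3, FP=3+1+2=6, FN=1+0+2=3 → 6/15 = 0.40000
Lowest is class 'O' with F1 score = 0.3529.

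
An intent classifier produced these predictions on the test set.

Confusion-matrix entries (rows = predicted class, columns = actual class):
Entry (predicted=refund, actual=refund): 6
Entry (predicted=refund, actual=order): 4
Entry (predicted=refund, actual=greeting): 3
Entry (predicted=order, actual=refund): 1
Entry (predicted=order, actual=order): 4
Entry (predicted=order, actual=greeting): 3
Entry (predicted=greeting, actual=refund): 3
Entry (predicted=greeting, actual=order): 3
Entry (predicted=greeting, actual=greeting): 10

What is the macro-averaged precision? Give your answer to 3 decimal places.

0.529

Per-class precision (TP/(TP+FP)):
  refund: TP=6, FP=4+3=7 → 6/13 = 0.4615
  order: TP=4, FP=1+3=4 → 4/8 = 0.5000
  greeting: TP=10, FP=3+3=6 → 10/16 = 0.6250
Macro-precision = mean = (0.4615 + 0.5000 + 0.6250) / 3 = 0.529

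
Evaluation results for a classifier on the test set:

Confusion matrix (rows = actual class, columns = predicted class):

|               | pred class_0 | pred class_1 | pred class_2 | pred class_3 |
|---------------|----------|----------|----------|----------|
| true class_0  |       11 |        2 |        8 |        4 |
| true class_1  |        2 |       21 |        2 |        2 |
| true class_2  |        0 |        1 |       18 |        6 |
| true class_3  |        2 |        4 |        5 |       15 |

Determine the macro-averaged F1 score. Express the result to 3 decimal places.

Per-class F1 score (2·TP/(2·TP+FP+FN)):
  class_0: TP=11, FP=2+0+2=4, FN=2+8+4=14 → 22/40 = 0.5500
  class_1: TP=21, FP=2+1+4=7, FN=2+2+2=6 → 42/55 = 0.7636
  class_2: TP=18, FP=8+2+5=15, FN=0+1+6=7 → 36/58 = 0.6207
  class_3: TP=15, FP=4+2+6=12, FN=2+4+5=11 → 30/53 = 0.5660
Macro-F1 score = mean = (0.5500 + 0.7636 + 0.6207 + 0.5660) / 4 = 0.625

0.625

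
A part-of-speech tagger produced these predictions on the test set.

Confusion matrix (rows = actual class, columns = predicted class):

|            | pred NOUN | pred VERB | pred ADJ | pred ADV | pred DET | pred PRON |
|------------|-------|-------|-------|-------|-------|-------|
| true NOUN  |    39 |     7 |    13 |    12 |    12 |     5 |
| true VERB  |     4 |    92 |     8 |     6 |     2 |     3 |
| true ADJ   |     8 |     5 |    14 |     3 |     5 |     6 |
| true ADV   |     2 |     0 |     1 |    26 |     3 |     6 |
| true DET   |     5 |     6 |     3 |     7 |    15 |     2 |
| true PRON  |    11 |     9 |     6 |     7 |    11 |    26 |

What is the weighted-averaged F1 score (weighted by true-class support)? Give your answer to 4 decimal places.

Per-class F1 score (2·TP/(2·TP+FP+FN)):
  NOUN: TP=39, FP=4+8+2+5+11=30, FN=7+13+12+12+5=49 → 78/157 = 0.49682
  VERB: TP=92, FP=7+5+0+6+9=27, FN=4+8+6+2+3=23 → 184/234 = 0.78632
  ADJ: TP=14, FP=13+8+1+3+6=31, FN=8+5+3+5+6=27 → 28/86 = 0.32558
  ADV: TP=26, FP=12+6+3+7+7=35, FN=2+0+1+3+6=12 → 52/99 = 0.52525
  DET: TP=15, FP=12+2+5+3+11=33, FN=5+6+3+7+2=23 → 30/86 = 0.34884
  PRON: TP=26, FP=5+3+6+6+2=22, FN=11+9+6+7+11=44 → 52/118 = 0.44068
Weighted-F1 score = Σ (supportᵢ/N)·F1 scoreᵢ with N=390: (88/390)·0.49682 + (115/390)·0.78632 + (41/390)·0.32558 + (38/390)·0.52525 + (38/390)·0.34884 + (70/390)·0.44068 = 0.5425

0.5425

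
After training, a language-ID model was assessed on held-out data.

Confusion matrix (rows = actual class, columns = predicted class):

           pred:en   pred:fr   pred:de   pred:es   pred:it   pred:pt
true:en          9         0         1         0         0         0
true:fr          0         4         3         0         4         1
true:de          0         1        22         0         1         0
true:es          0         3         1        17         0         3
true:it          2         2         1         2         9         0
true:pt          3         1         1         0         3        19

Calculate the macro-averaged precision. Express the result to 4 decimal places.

Per-class precision (TP/(TP+FP)):
  en: TP=9, FP=0+0+0+2+3=5 → 9/14 = 0.64286
  fr: TP=4, FP=0+1+3+2+1=7 → 4/11 = 0.36364
  de: TP=22, FP=1+3+1+1+1=7 → 22/29 = 0.75862
  es: TP=17, FP=0+0+0+2+0=2 → 17/19 = 0.89474
  it: TP=9, FP=0+4+1+0+3=8 → 9/17 = 0.52941
  pt: TP=19, FP=0+1+0+3+0=4 → 19/23 = 0.82609
Macro-precision = mean = (0.64286 + 0.36364 + 0.75862 + 0.89474 + 0.52941 + 0.82609) / 6 = 0.6692

0.6692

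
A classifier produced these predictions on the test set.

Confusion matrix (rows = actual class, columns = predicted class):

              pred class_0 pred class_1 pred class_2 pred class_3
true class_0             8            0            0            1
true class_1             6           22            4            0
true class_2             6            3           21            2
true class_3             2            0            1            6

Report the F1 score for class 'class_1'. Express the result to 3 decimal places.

0.772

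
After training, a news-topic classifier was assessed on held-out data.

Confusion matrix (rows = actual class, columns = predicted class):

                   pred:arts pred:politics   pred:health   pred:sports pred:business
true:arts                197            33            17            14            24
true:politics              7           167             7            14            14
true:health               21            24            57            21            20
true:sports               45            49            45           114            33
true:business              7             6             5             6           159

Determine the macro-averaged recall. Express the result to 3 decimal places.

0.631

Per-class recall (TP/(TP+FN)):
  arts: TP=197, FN=33+17+14+24=88 → 197/285 = 0.6912
  politics: TP=167, FN=7+7+14+14=42 → 167/209 = 0.7990
  health: TP=57, FN=21+24+21+20=86 → 57/143 = 0.3986
  sports: TP=114, FN=45+49+45+33=172 → 114/286 = 0.3986
  business: TP=159, FN=7+6+5+6=24 → 159/183 = 0.8689
Macro-recall = mean = (0.6912 + 0.7990 + 0.3986 + 0.3986 + 0.8689) / 5 = 0.631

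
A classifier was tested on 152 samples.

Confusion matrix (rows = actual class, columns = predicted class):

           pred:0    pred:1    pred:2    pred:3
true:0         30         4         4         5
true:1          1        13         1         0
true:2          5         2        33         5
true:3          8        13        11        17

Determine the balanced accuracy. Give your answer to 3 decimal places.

0.661

Balanced accuracy = mean of per-class recall.
  0: recall = 30/43 = 0.6977
  1: recall = 13/15 = 0.8667
  2: recall = 33/45 = 0.7333
  3: recall = 17/49 = 0.3469
Mean = (0.6977 + 0.8667 + 0.7333 + 0.3469) / 4 = 0.661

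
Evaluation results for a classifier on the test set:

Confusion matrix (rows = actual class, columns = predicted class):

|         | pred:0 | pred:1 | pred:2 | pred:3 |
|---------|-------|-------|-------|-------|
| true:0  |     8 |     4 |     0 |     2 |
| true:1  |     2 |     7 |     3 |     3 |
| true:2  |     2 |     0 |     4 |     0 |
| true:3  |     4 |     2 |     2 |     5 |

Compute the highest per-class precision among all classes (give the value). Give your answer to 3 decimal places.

0.538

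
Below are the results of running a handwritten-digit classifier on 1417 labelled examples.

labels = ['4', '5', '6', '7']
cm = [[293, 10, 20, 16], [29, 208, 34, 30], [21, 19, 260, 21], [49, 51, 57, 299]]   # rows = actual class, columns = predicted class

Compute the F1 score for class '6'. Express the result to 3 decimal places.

0.751

Take TP from the diagonal, FP from the rest of the '6' prediction marginal, FN from the rest of the '6' actual marginal.
F1 score = 2·TP/(2·TP+FP+FN).
6: TP=260, FP=20+34+57=111, FN=21+19+21=61 → 520/692 = 0.7514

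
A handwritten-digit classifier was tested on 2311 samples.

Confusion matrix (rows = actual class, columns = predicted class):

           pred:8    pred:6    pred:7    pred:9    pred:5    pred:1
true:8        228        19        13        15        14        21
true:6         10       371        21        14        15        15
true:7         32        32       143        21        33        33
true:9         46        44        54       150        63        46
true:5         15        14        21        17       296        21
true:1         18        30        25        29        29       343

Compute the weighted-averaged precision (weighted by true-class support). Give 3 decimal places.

Per-class precision (TP/(TP+FP)):
  8: TP=228, FP=10+32+46+15+18=121 → 228/349 = 0.6533
  6: TP=371, FP=19+32+44+14+30=139 → 371/510 = 0.7275
  7: TP=143, FP=13+21+54+21+25=134 → 143/277 = 0.5162
  9: TP=150, FP=15+14+21+17+29=96 → 150/246 = 0.6098
  5: TP=296, FP=14+15+33+63+29=154 → 296/450 = 0.6578
  1: TP=343, FP=21+15+33+46+21=136 → 343/479 = 0.7161
Weighted-precision = Σ (supportᵢ/N)·precisionᵢ with N=2311: (310/2311)·0.6533 + (446/2311)·0.7275 + (294/2311)·0.5162 + (403/2311)·0.6098 + (384/2311)·0.6578 + (474/2311)·0.7161 = 0.656

0.656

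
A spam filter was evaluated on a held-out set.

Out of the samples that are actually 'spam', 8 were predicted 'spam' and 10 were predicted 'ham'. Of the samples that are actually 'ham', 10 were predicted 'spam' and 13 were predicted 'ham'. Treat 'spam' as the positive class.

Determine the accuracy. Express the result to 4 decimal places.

0.5122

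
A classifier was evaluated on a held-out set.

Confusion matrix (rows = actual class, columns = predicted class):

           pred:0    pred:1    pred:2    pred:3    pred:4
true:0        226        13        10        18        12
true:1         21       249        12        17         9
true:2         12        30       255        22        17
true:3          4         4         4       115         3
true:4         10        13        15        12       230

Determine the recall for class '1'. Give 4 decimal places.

0.8084

recall = TP/(TP+FN).
1: TP=249, FN=21+12+17+9=59 → 249/308 = 0.80844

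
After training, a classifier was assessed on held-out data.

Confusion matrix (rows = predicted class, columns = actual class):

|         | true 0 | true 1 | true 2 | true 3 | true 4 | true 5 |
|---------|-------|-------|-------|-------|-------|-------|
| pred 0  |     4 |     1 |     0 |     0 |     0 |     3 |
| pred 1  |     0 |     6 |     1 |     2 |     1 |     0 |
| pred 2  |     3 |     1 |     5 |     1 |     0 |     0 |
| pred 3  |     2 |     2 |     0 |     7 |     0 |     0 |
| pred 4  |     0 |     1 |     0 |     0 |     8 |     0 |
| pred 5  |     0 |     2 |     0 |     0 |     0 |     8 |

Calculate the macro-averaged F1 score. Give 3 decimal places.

0.656

Per-class F1 score (2·TP/(2·TP+FP+FN)):
  0: TP=4, FP=1+0+0+0+3=4, FN=0+3+2+0+0=5 → 8/17 = 0.4706
  1: TP=6, FP=0+1+2+1+0=4, FN=1+1+2+1+2=7 → 12/23 = 0.5217
  2: TP=5, FP=3+1+1+0+0=5, FN=0+1+0+0+0=1 → 10/16 = 0.6250
  3: TP=7, FP=2+2+0+0+0=4, FN=0+2+1+0+0=3 → 14/21 = 0.6667
  4: TP=8, FP=0+1+0+0+0=1, FN=0+1+0+0+0=1 → 16/18 = 0.8889
  5: TP=8, FP=0+2+0+0+0=2, FN=3+0+0+0+0=3 → 16/21 = 0.7619
Macro-F1 score = mean = (0.4706 + 0.5217 + 0.6250 + 0.6667 + 0.8889 + 0.7619) / 6 = 0.656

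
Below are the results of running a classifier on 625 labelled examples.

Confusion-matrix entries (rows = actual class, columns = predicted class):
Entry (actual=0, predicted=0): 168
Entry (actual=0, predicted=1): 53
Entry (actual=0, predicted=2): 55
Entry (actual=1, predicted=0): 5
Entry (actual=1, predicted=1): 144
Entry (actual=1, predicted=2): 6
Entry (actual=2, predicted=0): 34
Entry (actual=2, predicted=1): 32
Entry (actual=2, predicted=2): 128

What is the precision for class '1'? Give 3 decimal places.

Take TP from the diagonal, FP from the rest of the '1' prediction marginal, FN from the rest of the '1' actual marginal.
precision = TP/(TP+FP).
1: TP=144, FP=53+32=85 → 144/229 = 0.6288

0.629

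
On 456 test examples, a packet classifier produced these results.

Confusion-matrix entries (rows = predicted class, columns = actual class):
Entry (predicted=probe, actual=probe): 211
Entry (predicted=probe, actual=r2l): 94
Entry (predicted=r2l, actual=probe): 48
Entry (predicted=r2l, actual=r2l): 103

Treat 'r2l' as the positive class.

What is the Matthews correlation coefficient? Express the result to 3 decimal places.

MCC = (TP·TN − FP·FN) / √((TP+FP)(TP+FN)(TN+FP)(TN+FN))
Numerator = 103·211 − 48·94 = 17221
Denominator = √(151·197·259·305) = √2349864265 = 48475.3986
MCC = 17221 / 48475.3986 = 0.355

0.355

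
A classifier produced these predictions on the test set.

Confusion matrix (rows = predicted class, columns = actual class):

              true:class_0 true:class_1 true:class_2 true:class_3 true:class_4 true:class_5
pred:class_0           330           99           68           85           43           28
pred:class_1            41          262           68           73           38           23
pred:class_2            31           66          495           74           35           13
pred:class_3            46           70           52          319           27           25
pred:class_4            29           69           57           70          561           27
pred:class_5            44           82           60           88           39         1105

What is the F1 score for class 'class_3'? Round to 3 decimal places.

0.511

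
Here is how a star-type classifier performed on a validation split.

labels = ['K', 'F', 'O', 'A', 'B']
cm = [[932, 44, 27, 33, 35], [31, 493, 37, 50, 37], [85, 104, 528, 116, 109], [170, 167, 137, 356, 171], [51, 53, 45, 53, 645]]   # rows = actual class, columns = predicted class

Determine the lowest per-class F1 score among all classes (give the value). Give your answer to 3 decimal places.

0.443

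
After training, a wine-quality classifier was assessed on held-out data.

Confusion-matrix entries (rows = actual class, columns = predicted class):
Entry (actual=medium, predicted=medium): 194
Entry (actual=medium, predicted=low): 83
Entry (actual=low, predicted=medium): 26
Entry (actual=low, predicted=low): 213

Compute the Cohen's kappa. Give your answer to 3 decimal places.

0.582

Observed agreement pₒ = trace/N = 407/516 = 0.7888
Expected agreement pₑ = Σ (rowᵢ·colᵢ)/N² = (277·220 + 239·296)/516² = 0.4946
κ = (pₒ − pₑ)/(1 − pₑ) = (0.7888 − 0.4946)/(1 − 0.4946) = 0.582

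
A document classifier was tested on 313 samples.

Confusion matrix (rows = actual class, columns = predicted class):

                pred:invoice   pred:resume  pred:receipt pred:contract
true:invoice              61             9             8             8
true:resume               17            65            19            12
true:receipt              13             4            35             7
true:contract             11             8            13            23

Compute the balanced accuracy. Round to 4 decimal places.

Balanced accuracy = mean of per-class recall.
  invoice: recall = 61/86 = 0.70930
  resume: recall = 65/113 = 0.57522
  receipt: recall = 35/59 = 0.59322
  contract: recall = 23/55 = 0.41818
Mean = (0.70930 + 0.57522 + 0.59322 + 0.41818) / 4 = 0.5740

0.5740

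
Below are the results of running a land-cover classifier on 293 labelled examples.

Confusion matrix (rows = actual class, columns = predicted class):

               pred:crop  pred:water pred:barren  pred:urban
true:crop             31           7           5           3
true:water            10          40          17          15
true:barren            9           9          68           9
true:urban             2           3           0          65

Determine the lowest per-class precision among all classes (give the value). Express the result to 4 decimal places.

Per-class precision (TP/(TP+FP)):
  crop: TP=31, FP=10+9+2=21 → 31/52 = 0.59615
  water: TP=40, FP=7+9+3=19 → 40/59 = 0.67797
  barren: TP=68, FP=5+17+0=22 → 68/90 = 0.75556
  urban: TP=65, FP=3+15+9=27 → 65/92 = 0.70652
Lowest is class 'crop' with precision = 0.5962.

0.5962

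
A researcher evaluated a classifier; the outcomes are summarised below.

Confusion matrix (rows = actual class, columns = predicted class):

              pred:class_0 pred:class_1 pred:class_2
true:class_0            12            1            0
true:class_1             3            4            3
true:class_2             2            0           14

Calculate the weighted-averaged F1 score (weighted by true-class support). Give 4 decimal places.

0.7515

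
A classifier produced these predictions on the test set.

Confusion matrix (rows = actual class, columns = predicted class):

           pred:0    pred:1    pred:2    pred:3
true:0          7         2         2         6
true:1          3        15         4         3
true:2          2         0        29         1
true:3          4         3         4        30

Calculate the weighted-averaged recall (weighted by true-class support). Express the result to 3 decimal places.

0.704

Per-class recall (TP/(TP+FN)):
  0: TP=7, FN=2+2+6=10 → 7/17 = 0.4118
  1: TP=15, FN=3+4+3=10 → 15/25 = 0.6000
  2: TP=29, FN=2+0+1=3 → 29/32 = 0.9063
  3: TP=30, FN=4+3+4=11 → 30/41 = 0.7317
Weighted-recall = Σ (supportᵢ/N)·recallᵢ with N=115: (17/115)·0.4118 + (25/115)·0.6000 + (32/115)·0.9063 + (41/115)·0.7317 = 0.704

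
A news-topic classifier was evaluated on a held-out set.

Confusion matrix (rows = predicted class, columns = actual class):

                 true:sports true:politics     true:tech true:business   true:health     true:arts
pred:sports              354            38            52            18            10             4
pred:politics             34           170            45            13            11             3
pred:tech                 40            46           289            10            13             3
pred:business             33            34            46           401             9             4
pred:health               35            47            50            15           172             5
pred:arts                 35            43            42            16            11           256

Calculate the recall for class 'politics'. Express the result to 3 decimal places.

recall = TP/(TP+FN).
politics: TP=170, FN=38+46+34+47+43=208 → 170/378 = 0.4497

0.450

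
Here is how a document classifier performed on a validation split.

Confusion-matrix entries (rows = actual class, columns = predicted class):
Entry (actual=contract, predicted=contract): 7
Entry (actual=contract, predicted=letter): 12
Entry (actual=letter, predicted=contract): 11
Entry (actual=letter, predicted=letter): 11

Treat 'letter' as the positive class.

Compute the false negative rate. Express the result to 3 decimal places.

FNR = FN/(FN+TP) = 11/(11+11) = 0.500

0.500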